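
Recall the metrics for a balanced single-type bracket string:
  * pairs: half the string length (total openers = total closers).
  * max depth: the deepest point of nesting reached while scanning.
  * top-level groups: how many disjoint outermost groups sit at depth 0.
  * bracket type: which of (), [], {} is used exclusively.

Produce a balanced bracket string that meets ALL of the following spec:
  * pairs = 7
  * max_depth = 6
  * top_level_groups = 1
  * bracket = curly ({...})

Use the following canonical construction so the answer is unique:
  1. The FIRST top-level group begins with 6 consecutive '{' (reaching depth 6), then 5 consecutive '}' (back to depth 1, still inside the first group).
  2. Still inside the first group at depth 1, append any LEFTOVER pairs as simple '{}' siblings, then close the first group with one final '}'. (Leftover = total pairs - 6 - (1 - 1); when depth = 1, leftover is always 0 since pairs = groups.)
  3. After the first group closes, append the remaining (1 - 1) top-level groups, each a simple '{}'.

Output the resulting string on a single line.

Answer: {{{{{{}}}}}{}}

Derivation:
Spec: pairs=7 depth=6 groups=1
Leftover pairs = 7 - 6 - (1-1) = 1
First group: deep chain of depth 6 + 1 sibling pairs
Remaining 0 groups: simple '{}' each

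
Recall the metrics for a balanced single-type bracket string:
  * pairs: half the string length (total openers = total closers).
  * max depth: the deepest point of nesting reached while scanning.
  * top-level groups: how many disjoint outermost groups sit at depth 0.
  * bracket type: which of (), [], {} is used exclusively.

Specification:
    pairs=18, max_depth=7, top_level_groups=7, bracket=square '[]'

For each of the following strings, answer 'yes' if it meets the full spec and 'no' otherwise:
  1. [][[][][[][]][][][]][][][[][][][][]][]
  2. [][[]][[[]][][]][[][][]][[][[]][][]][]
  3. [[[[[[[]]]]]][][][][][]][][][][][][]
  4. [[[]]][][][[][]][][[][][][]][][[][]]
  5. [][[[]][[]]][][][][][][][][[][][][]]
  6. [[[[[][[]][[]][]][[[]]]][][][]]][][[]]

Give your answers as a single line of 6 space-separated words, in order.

String 1 '[][[][][[][]][][][]][][][[][][][][]][]': depth seq [1 0 1 2 1 2 1 2 3 2 3 2 1 2 1 2 1 2 1 0 1 0 1 0 1 2 1 2 1 2 1 2 1 2 1 0 1 0]
  -> pairs=19 depth=3 groups=6 -> no
String 2 '[][[]][[[]][][]][[][][]][[][[]][][]][]': depth seq [1 0 1 2 1 0 1 2 3 2 1 2 1 2 1 0 1 2 1 2 1 2 1 0 1 2 1 2 3 2 1 2 1 2 1 0 1 0]
  -> pairs=19 depth=3 groups=6 -> no
String 3 '[[[[[[[]]]]]][][][][][]][][][][][][]': depth seq [1 2 3 4 5 6 7 6 5 4 3 2 1 2 1 2 1 2 1 2 1 2 1 0 1 0 1 0 1 0 1 0 1 0 1 0]
  -> pairs=18 depth=7 groups=7 -> yes
String 4 '[[[]]][][][[][]][][[][][][]][][[][]]': depth seq [1 2 3 2 1 0 1 0 1 0 1 2 1 2 1 0 1 0 1 2 1 2 1 2 1 2 1 0 1 0 1 2 1 2 1 0]
  -> pairs=18 depth=3 groups=8 -> no
String 5 '[][[[]][[]]][][][][][][][][[][][][]]': depth seq [1 0 1 2 3 2 1 2 3 2 1 0 1 0 1 0 1 0 1 0 1 0 1 0 1 0 1 2 1 2 1 2 1 2 1 0]
  -> pairs=18 depth=3 groups=10 -> no
String 6 '[[[[[][[]][[]][]][[[]]]][][][]]][][[]]': depth seq [1 2 3 4 5 4 5 6 5 4 5 6 5 4 5 4 3 4 5 6 5 4 3 2 3 2 3 2 3 2 1 0 1 0 1 2 1 0]
  -> pairs=19 depth=6 groups=3 -> no

Answer: no no yes no no no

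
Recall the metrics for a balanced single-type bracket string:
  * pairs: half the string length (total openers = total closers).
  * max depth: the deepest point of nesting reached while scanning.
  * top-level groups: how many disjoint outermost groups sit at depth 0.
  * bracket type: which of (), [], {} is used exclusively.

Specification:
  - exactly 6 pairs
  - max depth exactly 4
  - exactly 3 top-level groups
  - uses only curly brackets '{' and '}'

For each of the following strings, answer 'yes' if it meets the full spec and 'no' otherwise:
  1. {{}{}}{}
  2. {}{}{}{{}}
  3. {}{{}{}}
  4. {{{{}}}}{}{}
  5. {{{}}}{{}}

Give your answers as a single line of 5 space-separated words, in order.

String 1 '{{}{}}{}': depth seq [1 2 1 2 1 0 1 0]
  -> pairs=4 depth=2 groups=2 -> no
String 2 '{}{}{}{{}}': depth seq [1 0 1 0 1 0 1 2 1 0]
  -> pairs=5 depth=2 groups=4 -> no
String 3 '{}{{}{}}': depth seq [1 0 1 2 1 2 1 0]
  -> pairs=4 depth=2 groups=2 -> no
String 4 '{{{{}}}}{}{}': depth seq [1 2 3 4 3 2 1 0 1 0 1 0]
  -> pairs=6 depth=4 groups=3 -> yes
String 5 '{{{}}}{{}}': depth seq [1 2 3 2 1 0 1 2 1 0]
  -> pairs=5 depth=3 groups=2 -> no

Answer: no no no yes no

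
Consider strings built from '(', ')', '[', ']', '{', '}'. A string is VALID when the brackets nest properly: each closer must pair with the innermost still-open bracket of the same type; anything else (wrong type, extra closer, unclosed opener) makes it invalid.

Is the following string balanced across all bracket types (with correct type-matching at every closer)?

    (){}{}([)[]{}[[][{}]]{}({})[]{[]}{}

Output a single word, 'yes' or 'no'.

pos 0: push '('; stack = (
pos 1: ')' matches '('; pop; stack = (empty)
pos 2: push '{'; stack = {
pos 3: '}' matches '{'; pop; stack = (empty)
pos 4: push '{'; stack = {
pos 5: '}' matches '{'; pop; stack = (empty)
pos 6: push '('; stack = (
pos 7: push '['; stack = ([
pos 8: saw closer ')' but top of stack is '[' (expected ']') → INVALID
Verdict: type mismatch at position 8: ')' closes '[' → no

Answer: no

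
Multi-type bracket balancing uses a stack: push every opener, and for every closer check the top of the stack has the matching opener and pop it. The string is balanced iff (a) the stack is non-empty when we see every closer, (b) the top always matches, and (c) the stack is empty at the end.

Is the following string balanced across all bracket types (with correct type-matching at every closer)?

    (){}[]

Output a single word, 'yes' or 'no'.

Answer: yes

Derivation:
pos 0: push '('; stack = (
pos 1: ')' matches '('; pop; stack = (empty)
pos 2: push '{'; stack = {
pos 3: '}' matches '{'; pop; stack = (empty)
pos 4: push '['; stack = [
pos 5: ']' matches '['; pop; stack = (empty)
end: stack empty → VALID
Verdict: properly nested → yes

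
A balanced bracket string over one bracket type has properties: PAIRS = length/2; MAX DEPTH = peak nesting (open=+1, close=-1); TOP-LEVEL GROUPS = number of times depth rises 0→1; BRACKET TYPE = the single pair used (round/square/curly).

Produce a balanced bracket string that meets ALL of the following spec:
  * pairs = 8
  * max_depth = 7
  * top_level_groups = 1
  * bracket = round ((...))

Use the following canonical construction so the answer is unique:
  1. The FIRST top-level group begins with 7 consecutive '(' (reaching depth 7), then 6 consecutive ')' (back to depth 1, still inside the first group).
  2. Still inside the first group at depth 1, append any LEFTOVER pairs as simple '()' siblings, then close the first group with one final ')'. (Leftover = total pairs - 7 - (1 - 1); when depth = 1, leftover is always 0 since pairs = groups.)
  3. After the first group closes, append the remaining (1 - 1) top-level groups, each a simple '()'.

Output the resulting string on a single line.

Spec: pairs=8 depth=7 groups=1
Leftover pairs = 8 - 7 - (1-1) = 1
First group: deep chain of depth 7 + 1 sibling pairs
Remaining 0 groups: simple '()' each

Answer: ((((((())))))())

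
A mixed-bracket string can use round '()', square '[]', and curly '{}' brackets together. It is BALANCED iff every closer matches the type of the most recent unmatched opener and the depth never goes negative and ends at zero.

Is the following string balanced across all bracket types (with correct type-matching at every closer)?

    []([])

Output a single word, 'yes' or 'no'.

pos 0: push '['; stack = [
pos 1: ']' matches '['; pop; stack = (empty)
pos 2: push '('; stack = (
pos 3: push '['; stack = ([
pos 4: ']' matches '['; pop; stack = (
pos 5: ')' matches '('; pop; stack = (empty)
end: stack empty → VALID
Verdict: properly nested → yes

Answer: yes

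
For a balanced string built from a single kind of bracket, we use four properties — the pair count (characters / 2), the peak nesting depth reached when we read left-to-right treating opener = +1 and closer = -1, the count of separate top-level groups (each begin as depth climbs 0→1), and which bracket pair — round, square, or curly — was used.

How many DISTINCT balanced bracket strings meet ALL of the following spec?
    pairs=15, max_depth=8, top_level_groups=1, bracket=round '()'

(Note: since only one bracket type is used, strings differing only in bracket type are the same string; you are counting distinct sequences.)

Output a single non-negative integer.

Answer: 328185

Derivation:
Spec: pairs=15 depth=8 groups=1
Count(depth <= 8) = 2473785
Count(depth <= 7) = 2145600
Count(depth == 8) = 2473785 - 2145600 = 328185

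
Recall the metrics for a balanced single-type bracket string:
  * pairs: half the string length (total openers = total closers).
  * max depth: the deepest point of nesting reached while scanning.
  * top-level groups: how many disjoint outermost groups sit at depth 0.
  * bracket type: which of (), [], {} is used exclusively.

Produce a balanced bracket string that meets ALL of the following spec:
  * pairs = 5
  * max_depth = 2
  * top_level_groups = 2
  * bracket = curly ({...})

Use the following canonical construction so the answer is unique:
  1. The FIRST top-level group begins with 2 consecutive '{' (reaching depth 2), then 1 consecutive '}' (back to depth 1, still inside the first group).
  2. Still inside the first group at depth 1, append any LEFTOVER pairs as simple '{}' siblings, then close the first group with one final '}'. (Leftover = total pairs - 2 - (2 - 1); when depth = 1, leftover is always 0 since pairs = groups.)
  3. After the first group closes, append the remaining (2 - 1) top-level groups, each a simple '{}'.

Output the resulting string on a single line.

Spec: pairs=5 depth=2 groups=2
Leftover pairs = 5 - 2 - (2-1) = 2
First group: deep chain of depth 2 + 2 sibling pairs
Remaining 1 groups: simple '{}' each

Answer: {{}{}{}}{}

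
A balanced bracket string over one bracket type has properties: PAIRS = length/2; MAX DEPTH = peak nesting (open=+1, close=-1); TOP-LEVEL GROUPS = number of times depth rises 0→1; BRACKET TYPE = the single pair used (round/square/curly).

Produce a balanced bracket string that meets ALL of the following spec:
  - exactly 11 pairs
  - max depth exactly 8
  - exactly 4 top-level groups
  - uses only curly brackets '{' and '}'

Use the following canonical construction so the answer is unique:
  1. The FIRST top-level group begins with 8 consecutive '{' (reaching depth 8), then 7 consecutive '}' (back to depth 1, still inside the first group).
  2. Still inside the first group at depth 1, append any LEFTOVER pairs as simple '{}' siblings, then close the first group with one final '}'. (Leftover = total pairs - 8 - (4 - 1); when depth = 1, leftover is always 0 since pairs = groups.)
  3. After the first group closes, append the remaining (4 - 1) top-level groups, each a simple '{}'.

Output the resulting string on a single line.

Spec: pairs=11 depth=8 groups=4
Leftover pairs = 11 - 8 - (4-1) = 0
First group: deep chain of depth 8 + 0 sibling pairs
Remaining 3 groups: simple '{}' each

Answer: {{{{{{{{}}}}}}}}{}{}{}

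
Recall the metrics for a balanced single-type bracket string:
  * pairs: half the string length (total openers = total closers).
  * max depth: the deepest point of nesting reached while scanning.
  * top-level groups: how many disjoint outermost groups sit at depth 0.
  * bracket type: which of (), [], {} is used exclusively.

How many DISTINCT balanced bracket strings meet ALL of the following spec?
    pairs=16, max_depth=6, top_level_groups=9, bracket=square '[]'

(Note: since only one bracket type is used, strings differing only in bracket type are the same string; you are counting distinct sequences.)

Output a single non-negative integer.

Spec: pairs=16 depth=6 groups=9
Count(depth <= 6) = 95751
Count(depth <= 5) = 94239
Count(depth == 6) = 95751 - 94239 = 1512

Answer: 1512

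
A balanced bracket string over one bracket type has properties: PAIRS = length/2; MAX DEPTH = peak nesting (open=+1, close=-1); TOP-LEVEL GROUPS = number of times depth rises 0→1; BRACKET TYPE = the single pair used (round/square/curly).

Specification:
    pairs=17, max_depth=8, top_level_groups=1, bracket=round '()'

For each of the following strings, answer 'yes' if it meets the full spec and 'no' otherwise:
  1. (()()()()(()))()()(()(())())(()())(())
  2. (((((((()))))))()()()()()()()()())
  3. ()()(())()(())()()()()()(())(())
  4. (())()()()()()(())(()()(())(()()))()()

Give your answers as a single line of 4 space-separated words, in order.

String 1 '(()()()()(()))()()(()(())())(()())(())': depth seq [1 2 1 2 1 2 1 2 1 2 3 2 1 0 1 0 1 0 1 2 1 2 3 2 1 2 1 0 1 2 1 2 1 0 1 2 1 0]
  -> pairs=19 depth=3 groups=6 -> no
String 2 '(((((((()))))))()()()()()()()()())': depth seq [1 2 3 4 5 6 7 8 7 6 5 4 3 2 1 2 1 2 1 2 1 2 1 2 1 2 1 2 1 2 1 2 1 0]
  -> pairs=17 depth=8 groups=1 -> yes
String 3 '()()(())()(())()()()()()(())(())': depth seq [1 0 1 0 1 2 1 0 1 0 1 2 1 0 1 0 1 0 1 0 1 0 1 0 1 2 1 0 1 2 1 0]
  -> pairs=16 depth=2 groups=12 -> no
String 4 '(())()()()()()(())(()()(())(()()))()()': depth seq [1 2 1 0 1 0 1 0 1 0 1 0 1 0 1 2 1 0 1 2 1 2 1 2 3 2 1 2 3 2 3 2 1 0 1 0 1 0]
  -> pairs=19 depth=3 groups=10 -> no

Answer: no yes no no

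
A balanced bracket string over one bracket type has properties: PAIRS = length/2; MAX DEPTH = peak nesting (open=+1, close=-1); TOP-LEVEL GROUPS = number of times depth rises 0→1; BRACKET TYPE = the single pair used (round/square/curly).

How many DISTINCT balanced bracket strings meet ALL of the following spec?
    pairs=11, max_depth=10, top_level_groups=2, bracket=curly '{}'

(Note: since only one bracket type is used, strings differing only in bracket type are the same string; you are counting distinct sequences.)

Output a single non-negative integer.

Answer: 2

Derivation:
Spec: pairs=11 depth=10 groups=2
Count(depth <= 10) = 16796
Count(depth <= 9) = 16794
Count(depth == 10) = 16796 - 16794 = 2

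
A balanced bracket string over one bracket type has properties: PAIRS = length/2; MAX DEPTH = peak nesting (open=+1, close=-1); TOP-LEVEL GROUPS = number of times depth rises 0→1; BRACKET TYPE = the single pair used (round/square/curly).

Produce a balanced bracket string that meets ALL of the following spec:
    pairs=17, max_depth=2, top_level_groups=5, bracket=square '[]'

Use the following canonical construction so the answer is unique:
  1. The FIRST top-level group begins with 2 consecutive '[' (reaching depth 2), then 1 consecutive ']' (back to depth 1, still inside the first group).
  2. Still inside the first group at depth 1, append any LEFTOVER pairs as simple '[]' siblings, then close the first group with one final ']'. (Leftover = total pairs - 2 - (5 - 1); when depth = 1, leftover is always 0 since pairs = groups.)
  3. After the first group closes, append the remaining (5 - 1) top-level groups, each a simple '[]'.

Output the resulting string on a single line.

Answer: [[][][][][][][][][][][][]][][][][]

Derivation:
Spec: pairs=17 depth=2 groups=5
Leftover pairs = 17 - 2 - (5-1) = 11
First group: deep chain of depth 2 + 11 sibling pairs
Remaining 4 groups: simple '[]' each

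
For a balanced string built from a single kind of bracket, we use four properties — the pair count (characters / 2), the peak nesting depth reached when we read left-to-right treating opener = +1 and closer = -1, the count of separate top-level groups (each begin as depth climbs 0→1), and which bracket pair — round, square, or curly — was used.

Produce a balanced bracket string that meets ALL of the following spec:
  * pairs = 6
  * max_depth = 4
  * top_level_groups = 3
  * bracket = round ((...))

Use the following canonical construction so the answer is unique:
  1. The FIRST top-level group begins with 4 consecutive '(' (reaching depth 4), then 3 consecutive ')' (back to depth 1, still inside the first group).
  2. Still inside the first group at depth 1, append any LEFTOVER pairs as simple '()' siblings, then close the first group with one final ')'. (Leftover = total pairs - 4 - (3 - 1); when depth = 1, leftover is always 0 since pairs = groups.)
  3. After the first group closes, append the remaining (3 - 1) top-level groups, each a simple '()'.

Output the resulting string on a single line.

Spec: pairs=6 depth=4 groups=3
Leftover pairs = 6 - 4 - (3-1) = 0
First group: deep chain of depth 4 + 0 sibling pairs
Remaining 2 groups: simple '()' each

Answer: (((())))()()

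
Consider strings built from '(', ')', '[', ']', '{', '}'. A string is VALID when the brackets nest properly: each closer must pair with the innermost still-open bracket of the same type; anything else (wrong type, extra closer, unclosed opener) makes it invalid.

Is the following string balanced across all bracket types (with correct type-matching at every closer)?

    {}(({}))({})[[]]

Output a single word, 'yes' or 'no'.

pos 0: push '{'; stack = {
pos 1: '}' matches '{'; pop; stack = (empty)
pos 2: push '('; stack = (
pos 3: push '('; stack = ((
pos 4: push '{'; stack = (({
pos 5: '}' matches '{'; pop; stack = ((
pos 6: ')' matches '('; pop; stack = (
pos 7: ')' matches '('; pop; stack = (empty)
pos 8: push '('; stack = (
pos 9: push '{'; stack = ({
pos 10: '}' matches '{'; pop; stack = (
pos 11: ')' matches '('; pop; stack = (empty)
pos 12: push '['; stack = [
pos 13: push '['; stack = [[
pos 14: ']' matches '['; pop; stack = [
pos 15: ']' matches '['; pop; stack = (empty)
end: stack empty → VALID
Verdict: properly nested → yes

Answer: yes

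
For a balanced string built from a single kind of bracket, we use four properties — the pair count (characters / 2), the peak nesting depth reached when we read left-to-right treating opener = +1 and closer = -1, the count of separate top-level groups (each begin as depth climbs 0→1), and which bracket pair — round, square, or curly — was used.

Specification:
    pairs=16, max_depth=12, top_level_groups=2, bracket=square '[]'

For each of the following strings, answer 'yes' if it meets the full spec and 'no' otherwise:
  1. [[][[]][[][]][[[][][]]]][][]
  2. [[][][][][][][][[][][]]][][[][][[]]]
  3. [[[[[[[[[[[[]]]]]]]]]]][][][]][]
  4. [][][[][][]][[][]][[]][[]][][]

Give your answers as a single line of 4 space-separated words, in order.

String 1 '[[][[]][[][]][[[][][]]]][][]': depth seq [1 2 1 2 3 2 1 2 3 2 3 2 1 2 3 4 3 4 3 4 3 2 1 0 1 0 1 0]
  -> pairs=14 depth=4 groups=3 -> no
String 2 '[[][][][][][][][[][][]]][][[][][[]]]': depth seq [1 2 1 2 1 2 1 2 1 2 1 2 1 2 1 2 3 2 3 2 3 2 1 0 1 0 1 2 1 2 1 2 3 2 1 0]
  -> pairs=18 depth=3 groups=3 -> no
String 3 '[[[[[[[[[[[[]]]]]]]]]]][][][]][]': depth seq [1 2 3 4 5 6 7 8 9 10 11 12 11 10 9 8 7 6 5 4 3 2 1 2 1 2 1 2 1 0 1 0]
  -> pairs=16 depth=12 groups=2 -> yes
String 4 '[][][[][][]][[][]][[]][[]][][]': depth seq [1 0 1 0 1 2 1 2 1 2 1 0 1 2 1 2 1 0 1 2 1 0 1 2 1 0 1 0 1 0]
  -> pairs=15 depth=2 groups=8 -> no

Answer: no no yes no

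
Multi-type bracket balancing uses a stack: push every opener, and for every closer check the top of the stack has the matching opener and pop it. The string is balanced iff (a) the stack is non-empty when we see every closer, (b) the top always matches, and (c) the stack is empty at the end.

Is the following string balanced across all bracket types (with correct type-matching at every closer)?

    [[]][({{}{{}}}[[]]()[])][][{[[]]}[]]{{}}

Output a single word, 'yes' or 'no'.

pos 0: push '['; stack = [
pos 1: push '['; stack = [[
pos 2: ']' matches '['; pop; stack = [
pos 3: ']' matches '['; pop; stack = (empty)
pos 4: push '['; stack = [
pos 5: push '('; stack = [(
pos 6: push '{'; stack = [({
pos 7: push '{'; stack = [({{
pos 8: '}' matches '{'; pop; stack = [({
pos 9: push '{'; stack = [({{
pos 10: push '{'; stack = [({{{
pos 11: '}' matches '{'; pop; stack = [({{
pos 12: '}' matches '{'; pop; stack = [({
pos 13: '}' matches '{'; pop; stack = [(
pos 14: push '['; stack = [([
pos 15: push '['; stack = [([[
pos 16: ']' matches '['; pop; stack = [([
pos 17: ']' matches '['; pop; stack = [(
pos 18: push '('; stack = [((
pos 19: ')' matches '('; pop; stack = [(
pos 20: push '['; stack = [([
pos 21: ']' matches '['; pop; stack = [(
pos 22: ')' matches '('; pop; stack = [
pos 23: ']' matches '['; pop; stack = (empty)
pos 24: push '['; stack = [
pos 25: ']' matches '['; pop; stack = (empty)
pos 26: push '['; stack = [
pos 27: push '{'; stack = [{
pos 28: push '['; stack = [{[
pos 29: push '['; stack = [{[[
pos 30: ']' matches '['; pop; stack = [{[
pos 31: ']' matches '['; pop; stack = [{
pos 32: '}' matches '{'; pop; stack = [
pos 33: push '['; stack = [[
pos 34: ']' matches '['; pop; stack = [
pos 35: ']' matches '['; pop; stack = (empty)
pos 36: push '{'; stack = {
pos 37: push '{'; stack = {{
pos 38: '}' matches '{'; pop; stack = {
pos 39: '}' matches '{'; pop; stack = (empty)
end: stack empty → VALID
Verdict: properly nested → yes

Answer: yes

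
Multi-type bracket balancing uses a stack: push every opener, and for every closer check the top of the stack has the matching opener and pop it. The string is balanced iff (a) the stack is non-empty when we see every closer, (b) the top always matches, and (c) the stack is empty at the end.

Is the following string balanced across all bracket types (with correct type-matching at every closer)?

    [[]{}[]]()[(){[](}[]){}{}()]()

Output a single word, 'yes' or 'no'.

pos 0: push '['; stack = [
pos 1: push '['; stack = [[
pos 2: ']' matches '['; pop; stack = [
pos 3: push '{'; stack = [{
pos 4: '}' matches '{'; pop; stack = [
pos 5: push '['; stack = [[
pos 6: ']' matches '['; pop; stack = [
pos 7: ']' matches '['; pop; stack = (empty)
pos 8: push '('; stack = (
pos 9: ')' matches '('; pop; stack = (empty)
pos 10: push '['; stack = [
pos 11: push '('; stack = [(
pos 12: ')' matches '('; pop; stack = [
pos 13: push '{'; stack = [{
pos 14: push '['; stack = [{[
pos 15: ']' matches '['; pop; stack = [{
pos 16: push '('; stack = [{(
pos 17: saw closer '}' but top of stack is '(' (expected ')') → INVALID
Verdict: type mismatch at position 17: '}' closes '(' → no

Answer: no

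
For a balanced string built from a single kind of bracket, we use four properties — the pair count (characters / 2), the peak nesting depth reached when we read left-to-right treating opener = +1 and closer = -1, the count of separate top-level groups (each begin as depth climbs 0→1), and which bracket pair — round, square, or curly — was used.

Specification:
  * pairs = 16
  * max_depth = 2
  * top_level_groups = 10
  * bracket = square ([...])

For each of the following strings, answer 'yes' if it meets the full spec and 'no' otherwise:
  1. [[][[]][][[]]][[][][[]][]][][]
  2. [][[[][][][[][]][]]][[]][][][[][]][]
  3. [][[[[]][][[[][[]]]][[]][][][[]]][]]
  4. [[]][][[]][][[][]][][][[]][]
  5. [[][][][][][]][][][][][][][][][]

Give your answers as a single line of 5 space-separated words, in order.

String 1 '[[][[]][][[]]][[][][[]][]][][]': depth seq [1 2 1 2 3 2 1 2 1 2 3 2 1 0 1 2 1 2 1 2 3 2 1 2 1 0 1 0 1 0]
  -> pairs=15 depth=3 groups=4 -> no
String 2 '[][[[][][][[][]][]]][[]][][][[][]][]': depth seq [1 0 1 2 3 2 3 2 3 2 3 4 3 4 3 2 3 2 1 0 1 2 1 0 1 0 1 0 1 2 1 2 1 0 1 0]
  -> pairs=18 depth=4 groups=7 -> no
String 3 '[][[[[]][][[[][[]]]][[]][][][[]]][]]': depth seq [1 0 1 2 3 4 3 2 3 2 3 4 5 4 5 6 5 4 3 2 3 4 3 2 3 2 3 2 3 4 3 2 1 2 1 0]
  -> pairs=18 depth=6 groups=2 -> no
String 4 '[[]][][[]][][[][]][][][[]][]': depth seq [1 2 1 0 1 0 1 2 1 0 1 0 1 2 1 2 1 0 1 0 1 0 1 2 1 0 1 0]
  -> pairs=14 depth=2 groups=9 -> no
String 5 '[[][][][][][]][][][][][][][][][]': depth seq [1 2 1 2 1 2 1 2 1 2 1 2 1 0 1 0 1 0 1 0 1 0 1 0 1 0 1 0 1 0 1 0]
  -> pairs=16 depth=2 groups=10 -> yes

Answer: no no no no yes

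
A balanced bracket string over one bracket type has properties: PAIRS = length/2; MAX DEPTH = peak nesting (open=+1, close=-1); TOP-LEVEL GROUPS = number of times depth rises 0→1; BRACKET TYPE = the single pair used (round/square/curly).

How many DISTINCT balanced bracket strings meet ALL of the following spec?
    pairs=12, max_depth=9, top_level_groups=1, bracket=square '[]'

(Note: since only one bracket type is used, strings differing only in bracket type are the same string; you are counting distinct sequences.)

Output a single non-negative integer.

Answer: 912

Derivation:
Spec: pairs=12 depth=9 groups=1
Count(depth <= 9) = 58598
Count(depth <= 8) = 57686
Count(depth == 9) = 58598 - 57686 = 912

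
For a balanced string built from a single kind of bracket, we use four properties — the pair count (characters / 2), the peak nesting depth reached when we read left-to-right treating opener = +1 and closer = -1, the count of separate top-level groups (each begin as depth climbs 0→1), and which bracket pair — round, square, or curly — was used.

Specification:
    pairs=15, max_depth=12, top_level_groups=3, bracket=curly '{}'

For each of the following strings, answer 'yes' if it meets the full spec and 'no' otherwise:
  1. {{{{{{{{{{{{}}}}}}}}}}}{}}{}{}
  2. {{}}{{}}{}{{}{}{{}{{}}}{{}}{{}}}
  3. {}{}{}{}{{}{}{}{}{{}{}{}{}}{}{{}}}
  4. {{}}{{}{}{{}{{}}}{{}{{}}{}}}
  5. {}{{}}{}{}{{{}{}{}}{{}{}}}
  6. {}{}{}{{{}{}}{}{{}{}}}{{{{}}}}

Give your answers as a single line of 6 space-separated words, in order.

Answer: yes no no no no no

Derivation:
String 1 '{{{{{{{{{{{{}}}}}}}}}}}{}}{}{}': depth seq [1 2 3 4 5 6 7 8 9 10 11 12 11 10 9 8 7 6 5 4 3 2 1 2 1 0 1 0 1 0]
  -> pairs=15 depth=12 groups=3 -> yes
String 2 '{{}}{{}}{}{{}{}{{}{{}}}{{}}{{}}}': depth seq [1 2 1 0 1 2 1 0 1 0 1 2 1 2 1 2 3 2 3 4 3 2 1 2 3 2 1 2 3 2 1 0]
  -> pairs=16 depth=4 groups=4 -> no
String 3 '{}{}{}{}{{}{}{}{}{{}{}{}{}}{}{{}}}': depth seq [1 0 1 0 1 0 1 0 1 2 1 2 1 2 1 2 1 2 3 2 3 2 3 2 3 2 1 2 1 2 3 2 1 0]
  -> pairs=17 depth=3 groups=5 -> no
String 4 '{{}}{{}{}{{}{{}}}{{}{{}}{}}}': depth seq [1 2 1 0 1 2 1 2 1 2 3 2 3 4 3 2 1 2 3 2 3 4 3 2 3 2 1 0]
  -> pairs=14 depth=4 groups=2 -> no
String 5 '{}{{}}{}{}{{{}{}{}}{{}{}}}': depth seq [1 0 1 2 1 0 1 0 1 0 1 2 3 2 3 2 3 2 1 2 3 2 3 2 1 0]
  -> pairs=13 depth=3 groups=5 -> no
String 6 '{}{}{}{{{}{}}{}{{}{}}}{{{{}}}}': depth seq [1 0 1 0 1 0 1 2 3 2 3 2 1 2 1 2 3 2 3 2 1 0 1 2 3 4 3 2 1 0]
  -> pairs=15 depth=4 groups=5 -> no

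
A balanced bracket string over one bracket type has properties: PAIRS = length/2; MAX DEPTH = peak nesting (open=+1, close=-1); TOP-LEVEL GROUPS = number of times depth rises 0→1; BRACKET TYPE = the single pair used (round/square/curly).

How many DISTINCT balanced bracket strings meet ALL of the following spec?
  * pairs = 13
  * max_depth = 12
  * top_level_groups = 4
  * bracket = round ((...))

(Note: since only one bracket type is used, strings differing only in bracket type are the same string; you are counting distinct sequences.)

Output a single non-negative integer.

Answer: 0

Derivation:
Spec: pairs=13 depth=12 groups=4
Count(depth <= 12) = 90440
Count(depth <= 11) = 90440
Count(depth == 12) = 90440 - 90440 = 0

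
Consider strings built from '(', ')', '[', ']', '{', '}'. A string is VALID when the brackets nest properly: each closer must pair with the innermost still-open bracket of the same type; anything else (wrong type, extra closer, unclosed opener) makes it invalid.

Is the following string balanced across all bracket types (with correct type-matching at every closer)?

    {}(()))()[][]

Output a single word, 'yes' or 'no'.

pos 0: push '{'; stack = {
pos 1: '}' matches '{'; pop; stack = (empty)
pos 2: push '('; stack = (
pos 3: push '('; stack = ((
pos 4: ')' matches '('; pop; stack = (
pos 5: ')' matches '('; pop; stack = (empty)
pos 6: saw closer ')' but stack is empty → INVALID
Verdict: unmatched closer ')' at position 6 → no

Answer: no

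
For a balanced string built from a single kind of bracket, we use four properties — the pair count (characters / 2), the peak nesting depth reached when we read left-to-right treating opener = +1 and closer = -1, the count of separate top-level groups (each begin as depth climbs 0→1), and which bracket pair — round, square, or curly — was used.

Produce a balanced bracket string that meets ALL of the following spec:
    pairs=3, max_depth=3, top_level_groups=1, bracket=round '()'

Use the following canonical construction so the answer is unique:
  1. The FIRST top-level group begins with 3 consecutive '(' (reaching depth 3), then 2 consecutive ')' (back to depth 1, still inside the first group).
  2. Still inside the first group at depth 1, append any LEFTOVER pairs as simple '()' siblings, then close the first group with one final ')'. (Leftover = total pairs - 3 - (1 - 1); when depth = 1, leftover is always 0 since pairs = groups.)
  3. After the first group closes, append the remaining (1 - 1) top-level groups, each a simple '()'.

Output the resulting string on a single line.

Spec: pairs=3 depth=3 groups=1
Leftover pairs = 3 - 3 - (1-1) = 0
First group: deep chain of depth 3 + 0 sibling pairs
Remaining 0 groups: simple '()' each

Answer: ((()))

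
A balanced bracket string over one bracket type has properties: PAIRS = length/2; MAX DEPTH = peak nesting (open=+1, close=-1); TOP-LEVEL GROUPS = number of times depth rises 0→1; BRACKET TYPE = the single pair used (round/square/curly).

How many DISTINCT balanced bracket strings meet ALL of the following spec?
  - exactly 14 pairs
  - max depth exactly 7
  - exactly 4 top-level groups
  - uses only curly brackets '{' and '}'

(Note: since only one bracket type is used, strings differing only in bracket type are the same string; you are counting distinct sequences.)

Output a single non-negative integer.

Spec: pairs=14 depth=7 groups=4
Count(depth <= 7) = 321724
Count(depth <= 6) = 304612
Count(depth == 7) = 321724 - 304612 = 17112

Answer: 17112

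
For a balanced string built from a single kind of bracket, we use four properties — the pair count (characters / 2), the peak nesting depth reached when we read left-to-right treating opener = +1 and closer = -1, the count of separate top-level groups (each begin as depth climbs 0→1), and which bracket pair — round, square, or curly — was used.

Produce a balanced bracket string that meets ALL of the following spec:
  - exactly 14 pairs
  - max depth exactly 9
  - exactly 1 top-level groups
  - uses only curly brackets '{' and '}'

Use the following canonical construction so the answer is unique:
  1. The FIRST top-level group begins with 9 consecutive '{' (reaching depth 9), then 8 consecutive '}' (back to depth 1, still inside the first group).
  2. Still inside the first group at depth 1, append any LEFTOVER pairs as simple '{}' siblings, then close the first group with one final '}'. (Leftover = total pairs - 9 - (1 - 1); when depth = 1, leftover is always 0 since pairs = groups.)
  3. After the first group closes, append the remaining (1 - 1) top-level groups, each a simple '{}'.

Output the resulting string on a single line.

Spec: pairs=14 depth=9 groups=1
Leftover pairs = 14 - 9 - (1-1) = 5
First group: deep chain of depth 9 + 5 sibling pairs
Remaining 0 groups: simple '{}' each

Answer: {{{{{{{{{}}}}}}}}{}{}{}{}{}}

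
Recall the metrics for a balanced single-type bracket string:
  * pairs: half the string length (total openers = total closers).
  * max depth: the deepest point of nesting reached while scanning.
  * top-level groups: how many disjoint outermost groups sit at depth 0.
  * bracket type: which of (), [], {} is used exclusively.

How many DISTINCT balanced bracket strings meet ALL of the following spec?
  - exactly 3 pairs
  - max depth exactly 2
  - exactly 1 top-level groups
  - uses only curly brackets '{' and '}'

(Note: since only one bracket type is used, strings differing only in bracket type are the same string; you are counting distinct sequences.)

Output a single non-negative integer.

Answer: 1

Derivation:
Spec: pairs=3 depth=2 groups=1
Count(depth <= 2) = 1
Count(depth <= 1) = 0
Count(depth == 2) = 1 - 0 = 1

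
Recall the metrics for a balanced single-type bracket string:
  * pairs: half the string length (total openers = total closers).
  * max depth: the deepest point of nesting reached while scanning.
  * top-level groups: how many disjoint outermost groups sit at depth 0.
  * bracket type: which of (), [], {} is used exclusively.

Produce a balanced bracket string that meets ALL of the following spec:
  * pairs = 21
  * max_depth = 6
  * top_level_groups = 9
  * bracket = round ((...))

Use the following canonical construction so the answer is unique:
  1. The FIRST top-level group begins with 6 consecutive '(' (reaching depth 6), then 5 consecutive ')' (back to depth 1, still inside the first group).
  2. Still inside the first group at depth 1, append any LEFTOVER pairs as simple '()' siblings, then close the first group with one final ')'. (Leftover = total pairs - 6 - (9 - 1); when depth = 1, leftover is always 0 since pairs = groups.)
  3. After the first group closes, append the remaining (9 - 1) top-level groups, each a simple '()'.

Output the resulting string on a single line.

Answer: (((((()))))()()()()()()())()()()()()()()()

Derivation:
Spec: pairs=21 depth=6 groups=9
Leftover pairs = 21 - 6 - (9-1) = 7
First group: deep chain of depth 6 + 7 sibling pairs
Remaining 8 groups: simple '()' each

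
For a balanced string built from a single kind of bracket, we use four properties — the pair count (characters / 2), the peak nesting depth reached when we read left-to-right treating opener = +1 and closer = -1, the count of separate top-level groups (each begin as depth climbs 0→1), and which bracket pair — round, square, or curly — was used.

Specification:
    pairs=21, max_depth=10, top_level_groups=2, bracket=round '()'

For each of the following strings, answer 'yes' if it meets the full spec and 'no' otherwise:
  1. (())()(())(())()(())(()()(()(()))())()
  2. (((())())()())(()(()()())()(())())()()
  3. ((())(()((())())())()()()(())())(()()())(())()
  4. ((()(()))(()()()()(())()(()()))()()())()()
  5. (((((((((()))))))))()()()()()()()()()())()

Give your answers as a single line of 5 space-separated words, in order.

Answer: no no no no yes

Derivation:
String 1 '(())()(())(())()(())(()()(()(()))())()': depth seq [1 2 1 0 1 0 1 2 1 0 1 2 1 0 1 0 1 2 1 0 1 2 1 2 1 2 3 2 3 4 3 2 1 2 1 0 1 0]
  -> pairs=19 depth=4 groups=8 -> no
String 2 '(((())())()())(()(()()())()(())())()()': depth seq [1 2 3 4 3 2 3 2 1 2 1 2 1 0 1 2 1 2 3 2 3 2 3 2 1 2 1 2 3 2 1 2 1 0 1 0 1 0]
  -> pairs=19 depth=4 groups=4 -> no
String 3 '((())(()((())())())()()()(())())(()()())(())()': depth seq [1 2 3 2 1 2 3 2 3 4 5 4 3 4 3 2 3 2 1 2 1 2 1 2 1 2 3 2 1 2 1 0 1 2 1 2 1 2 1 0 1 2 1 0 1 0]
  -> pairs=23 depth=5 groups=4 -> no
String 4 '((()(()))(()()()()(())()(()()))()()())()()': depth seq [1 2 3 2 3 4 3 2 1 2 3 2 3 2 3 2 3 2 3 4 3 2 3 2 3 4 3 4 3 2 1 2 1 2 1 2 1 0 1 0 1 0]
  -> pairs=21 depth=4 groups=3 -> no
String 5 '(((((((((()))))))))()()()()()()()()()())()': depth seq [1 2 3 4 5 6 7 8 9 10 9 8 7 6 5 4 3 2 1 2 1 2 1 2 1 2 1 2 1 2 1 2 1 2 1 2 1 2 1 0 1 0]
  -> pairs=21 depth=10 groups=2 -> yes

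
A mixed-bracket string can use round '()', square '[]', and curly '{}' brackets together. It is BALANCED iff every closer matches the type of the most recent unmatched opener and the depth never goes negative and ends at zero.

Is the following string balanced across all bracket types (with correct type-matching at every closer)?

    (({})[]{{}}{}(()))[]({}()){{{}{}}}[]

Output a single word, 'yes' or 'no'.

pos 0: push '('; stack = (
pos 1: push '('; stack = ((
pos 2: push '{'; stack = (({
pos 3: '}' matches '{'; pop; stack = ((
pos 4: ')' matches '('; pop; stack = (
pos 5: push '['; stack = ([
pos 6: ']' matches '['; pop; stack = (
pos 7: push '{'; stack = ({
pos 8: push '{'; stack = ({{
pos 9: '}' matches '{'; pop; stack = ({
pos 10: '}' matches '{'; pop; stack = (
pos 11: push '{'; stack = ({
pos 12: '}' matches '{'; pop; stack = (
pos 13: push '('; stack = ((
pos 14: push '('; stack = (((
pos 15: ')' matches '('; pop; stack = ((
pos 16: ')' matches '('; pop; stack = (
pos 17: ')' matches '('; pop; stack = (empty)
pos 18: push '['; stack = [
pos 19: ']' matches '['; pop; stack = (empty)
pos 20: push '('; stack = (
pos 21: push '{'; stack = ({
pos 22: '}' matches '{'; pop; stack = (
pos 23: push '('; stack = ((
pos 24: ')' matches '('; pop; stack = (
pos 25: ')' matches '('; pop; stack = (empty)
pos 26: push '{'; stack = {
pos 27: push '{'; stack = {{
pos 28: push '{'; stack = {{{
pos 29: '}' matches '{'; pop; stack = {{
pos 30: push '{'; stack = {{{
pos 31: '}' matches '{'; pop; stack = {{
pos 32: '}' matches '{'; pop; stack = {
pos 33: '}' matches '{'; pop; stack = (empty)
pos 34: push '['; stack = [
pos 35: ']' matches '['; pop; stack = (empty)
end: stack empty → VALID
Verdict: properly nested → yes

Answer: yes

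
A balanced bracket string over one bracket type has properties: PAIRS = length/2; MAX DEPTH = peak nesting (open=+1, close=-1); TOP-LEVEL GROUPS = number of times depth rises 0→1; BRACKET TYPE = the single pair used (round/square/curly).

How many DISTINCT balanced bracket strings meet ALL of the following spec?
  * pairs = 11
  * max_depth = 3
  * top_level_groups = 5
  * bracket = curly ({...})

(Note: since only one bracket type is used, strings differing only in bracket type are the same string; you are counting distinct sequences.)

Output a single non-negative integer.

Spec: pairs=11 depth=3 groups=5
Count(depth <= 3) = 1970
Count(depth <= 2) = 210
Count(depth == 3) = 1970 - 210 = 1760

Answer: 1760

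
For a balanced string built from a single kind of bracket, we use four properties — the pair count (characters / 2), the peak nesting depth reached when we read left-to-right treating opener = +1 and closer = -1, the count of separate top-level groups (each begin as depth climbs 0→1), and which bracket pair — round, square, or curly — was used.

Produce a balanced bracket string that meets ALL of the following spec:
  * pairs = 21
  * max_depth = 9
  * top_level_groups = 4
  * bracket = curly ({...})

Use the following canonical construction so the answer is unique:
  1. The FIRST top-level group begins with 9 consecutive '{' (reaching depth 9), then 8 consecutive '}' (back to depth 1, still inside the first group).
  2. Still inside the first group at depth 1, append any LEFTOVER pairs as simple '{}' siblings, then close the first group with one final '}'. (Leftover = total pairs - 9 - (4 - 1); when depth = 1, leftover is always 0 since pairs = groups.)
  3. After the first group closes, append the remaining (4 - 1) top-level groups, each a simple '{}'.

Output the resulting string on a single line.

Answer: {{{{{{{{{}}}}}}}}{}{}{}{}{}{}{}{}{}}{}{}{}

Derivation:
Spec: pairs=21 depth=9 groups=4
Leftover pairs = 21 - 9 - (4-1) = 9
First group: deep chain of depth 9 + 9 sibling pairs
Remaining 3 groups: simple '{}' each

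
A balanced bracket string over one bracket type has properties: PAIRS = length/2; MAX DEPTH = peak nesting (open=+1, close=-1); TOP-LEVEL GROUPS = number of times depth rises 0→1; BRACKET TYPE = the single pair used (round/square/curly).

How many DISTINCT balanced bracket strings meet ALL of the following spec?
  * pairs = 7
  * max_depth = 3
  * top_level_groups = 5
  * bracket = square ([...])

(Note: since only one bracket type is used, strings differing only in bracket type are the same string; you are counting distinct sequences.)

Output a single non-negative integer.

Spec: pairs=7 depth=3 groups=5
Count(depth <= 3) = 20
Count(depth <= 2) = 15
Count(depth == 3) = 20 - 15 = 5

Answer: 5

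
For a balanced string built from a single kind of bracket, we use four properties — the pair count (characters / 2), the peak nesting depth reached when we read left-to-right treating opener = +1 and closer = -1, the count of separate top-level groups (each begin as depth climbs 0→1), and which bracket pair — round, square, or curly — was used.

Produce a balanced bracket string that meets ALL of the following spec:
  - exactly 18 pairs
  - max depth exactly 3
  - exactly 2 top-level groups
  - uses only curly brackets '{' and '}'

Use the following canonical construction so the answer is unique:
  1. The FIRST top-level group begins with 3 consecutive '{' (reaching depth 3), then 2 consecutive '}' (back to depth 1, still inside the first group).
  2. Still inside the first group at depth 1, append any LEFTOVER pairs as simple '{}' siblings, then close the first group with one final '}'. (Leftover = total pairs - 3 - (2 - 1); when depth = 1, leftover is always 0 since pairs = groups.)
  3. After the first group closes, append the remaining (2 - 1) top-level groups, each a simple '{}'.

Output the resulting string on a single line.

Spec: pairs=18 depth=3 groups=2
Leftover pairs = 18 - 3 - (2-1) = 14
First group: deep chain of depth 3 + 14 sibling pairs
Remaining 1 groups: simple '{}' each

Answer: {{{}}{}{}{}{}{}{}{}{}{}{}{}{}{}{}}{}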